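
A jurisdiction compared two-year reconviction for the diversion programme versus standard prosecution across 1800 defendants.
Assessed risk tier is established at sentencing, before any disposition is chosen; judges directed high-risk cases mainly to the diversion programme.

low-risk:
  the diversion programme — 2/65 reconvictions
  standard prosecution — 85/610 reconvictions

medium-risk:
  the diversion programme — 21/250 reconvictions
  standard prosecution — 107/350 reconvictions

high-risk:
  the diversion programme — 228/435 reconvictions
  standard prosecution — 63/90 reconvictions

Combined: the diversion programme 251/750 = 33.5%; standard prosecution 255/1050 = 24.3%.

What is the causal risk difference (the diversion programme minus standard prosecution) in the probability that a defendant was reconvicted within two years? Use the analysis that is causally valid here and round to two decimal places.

Within every assessed risk tier level the diversion programme has the lower rate, yet pooled standard prosecution does — Simpson's reversal.
The imbalance in assessed risk tier arose from how defendants were allocated, not from anything the disposition did; and assessed risk tier independently affects the outcome. The pooled gap is confounded — condition on assessed risk tier.
Adjusting over the population distribution of assessed risk tier: 0.375·(0.031−0.139) + 0.333·(0.084−0.306) + 0.292·(0.524−0.700) = -0.166.

-0.17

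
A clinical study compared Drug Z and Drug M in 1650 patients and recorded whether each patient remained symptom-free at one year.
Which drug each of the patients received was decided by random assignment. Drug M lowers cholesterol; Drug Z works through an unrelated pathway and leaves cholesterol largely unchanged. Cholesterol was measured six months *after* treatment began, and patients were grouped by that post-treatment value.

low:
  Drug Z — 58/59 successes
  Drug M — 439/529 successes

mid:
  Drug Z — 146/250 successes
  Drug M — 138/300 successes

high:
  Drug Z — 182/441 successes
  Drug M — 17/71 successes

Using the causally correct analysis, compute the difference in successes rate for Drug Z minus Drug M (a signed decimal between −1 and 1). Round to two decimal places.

Cholesterol is recorded after the drug and is itself shifted by it — it sits on the causal path from drug to outcome. Conditioning on a mediator would strip out part of the effect we want; the pooled comparison gives the total causal effect.
The causal difference is the pooled difference: 0.515 − 0.660 = -0.145.

-0.15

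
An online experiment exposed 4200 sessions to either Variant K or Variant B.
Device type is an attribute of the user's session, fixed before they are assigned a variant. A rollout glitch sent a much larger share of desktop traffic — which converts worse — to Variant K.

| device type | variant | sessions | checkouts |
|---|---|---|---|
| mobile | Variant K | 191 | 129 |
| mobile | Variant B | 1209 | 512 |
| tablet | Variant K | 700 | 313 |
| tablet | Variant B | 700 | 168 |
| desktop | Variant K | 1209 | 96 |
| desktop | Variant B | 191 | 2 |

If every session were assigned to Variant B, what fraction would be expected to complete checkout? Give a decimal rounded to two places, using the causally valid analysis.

0.22

Since device type is a pre-existing factor (not a product of the variant) and it affects the outcome on its own, it is a confounder. The stratified rates, not the pooled rate, identify the causal effect.
Standardising Variant B to the population device type mix: 0.333·512/1209 + 0.333·168/700 + 0.333·2/191 = 0.225.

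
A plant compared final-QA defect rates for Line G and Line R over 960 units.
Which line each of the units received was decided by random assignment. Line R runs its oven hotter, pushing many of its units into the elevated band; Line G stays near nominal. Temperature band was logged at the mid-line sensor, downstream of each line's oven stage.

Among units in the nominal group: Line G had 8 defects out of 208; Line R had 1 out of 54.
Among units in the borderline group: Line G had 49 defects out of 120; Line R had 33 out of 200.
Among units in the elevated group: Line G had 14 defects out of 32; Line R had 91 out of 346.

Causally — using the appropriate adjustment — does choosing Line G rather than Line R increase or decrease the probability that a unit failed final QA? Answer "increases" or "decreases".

The stratified and pooled comparisons disagree (Line R wins within each in-process temperature band; Line G wins overall), so the answer turns on the causal role of in-process temperature band.
In-process temperature band is downstream of the line. One should not condition on a consequence of treatment, so the overall rates are the right comparison.
Pooled: Line G 19.7% vs Line R 20.8%; Line G is lower overall.

decreases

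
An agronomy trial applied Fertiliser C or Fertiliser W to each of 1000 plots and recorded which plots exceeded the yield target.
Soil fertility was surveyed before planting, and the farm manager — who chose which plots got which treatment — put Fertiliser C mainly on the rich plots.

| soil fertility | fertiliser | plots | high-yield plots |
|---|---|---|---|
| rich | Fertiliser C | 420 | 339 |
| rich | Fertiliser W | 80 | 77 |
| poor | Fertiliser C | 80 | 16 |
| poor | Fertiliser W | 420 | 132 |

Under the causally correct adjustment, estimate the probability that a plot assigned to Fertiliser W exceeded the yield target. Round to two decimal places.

Within every soil fertility level Fertiliser W has the higher rate, yet pooled Fertiliser C does — Simpson's reversal.
Soil fertility is set before the fertiliser has any effect — it is not caused by the fertiliser — and it independently drives the outcome. That makes it a confounder, so the causal comparison is within soil fertility levels.
Standardising Fertiliser W to the population soil fertility mix: 0.500·77/80 + 0.500·132/420 = 0.638.

0.64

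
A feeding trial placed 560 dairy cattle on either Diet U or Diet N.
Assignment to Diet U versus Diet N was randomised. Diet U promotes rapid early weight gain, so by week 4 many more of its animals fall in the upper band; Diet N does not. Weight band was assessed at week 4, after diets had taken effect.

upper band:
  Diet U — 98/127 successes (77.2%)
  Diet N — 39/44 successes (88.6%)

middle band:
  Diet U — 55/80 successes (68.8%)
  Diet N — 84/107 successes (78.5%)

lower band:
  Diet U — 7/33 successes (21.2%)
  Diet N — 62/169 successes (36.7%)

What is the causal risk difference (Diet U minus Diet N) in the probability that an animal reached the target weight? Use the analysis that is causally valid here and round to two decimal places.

Week-4 weight band lies on the pathway diet → week-4 weight band → outcome, so adjusting for it blocks the indirect effect. For the total causal effect of diet, use the unadjusted pooled rates.
The causal difference is the pooled difference: 0.667 − 0.578 = +0.089.

+0.09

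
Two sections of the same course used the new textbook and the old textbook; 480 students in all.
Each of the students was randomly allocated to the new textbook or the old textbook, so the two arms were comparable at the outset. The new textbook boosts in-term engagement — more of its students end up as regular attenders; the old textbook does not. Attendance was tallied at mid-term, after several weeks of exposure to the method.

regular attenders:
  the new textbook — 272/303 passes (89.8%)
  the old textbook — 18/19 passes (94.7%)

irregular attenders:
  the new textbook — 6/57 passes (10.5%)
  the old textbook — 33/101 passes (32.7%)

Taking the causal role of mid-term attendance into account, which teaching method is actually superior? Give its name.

the new textbook

Mid-term attendance is downstream of the teaching method. One should not condition on a consequence of treatment, so the overall rates are the right comparison.
Pooled: the new textbook 77.2% vs the old textbook 42.5%; the new textbook is higher overall.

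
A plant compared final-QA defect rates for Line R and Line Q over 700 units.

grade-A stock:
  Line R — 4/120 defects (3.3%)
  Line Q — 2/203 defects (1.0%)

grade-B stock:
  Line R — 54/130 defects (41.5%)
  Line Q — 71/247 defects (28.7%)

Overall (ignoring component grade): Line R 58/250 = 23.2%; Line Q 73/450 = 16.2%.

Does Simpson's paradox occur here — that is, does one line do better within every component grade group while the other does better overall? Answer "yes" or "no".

no

Within each component grade level (grade-A stock 3.3% vs 1.0%; grade-B stock 41.5% vs 28.7%), Line Q has the lower rate every time. Pooled: 23.2% vs 16.2% — Line Q has the lower rate overall. They agree.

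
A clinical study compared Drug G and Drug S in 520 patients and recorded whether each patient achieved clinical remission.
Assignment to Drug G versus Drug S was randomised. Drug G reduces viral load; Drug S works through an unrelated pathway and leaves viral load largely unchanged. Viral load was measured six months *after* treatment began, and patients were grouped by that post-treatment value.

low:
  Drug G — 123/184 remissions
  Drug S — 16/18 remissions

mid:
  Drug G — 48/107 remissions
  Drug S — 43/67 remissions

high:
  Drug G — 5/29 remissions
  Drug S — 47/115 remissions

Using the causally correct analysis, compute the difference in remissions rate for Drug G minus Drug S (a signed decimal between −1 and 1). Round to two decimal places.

The distribution of viral load is itself part of what the drug does — it is an intermediate outcome. Holding it fixed would remove that part of the effect; the total effect is the pooled difference.
The causal difference is the pooled difference: 0.550 − 0.530 = +0.020.

+0.02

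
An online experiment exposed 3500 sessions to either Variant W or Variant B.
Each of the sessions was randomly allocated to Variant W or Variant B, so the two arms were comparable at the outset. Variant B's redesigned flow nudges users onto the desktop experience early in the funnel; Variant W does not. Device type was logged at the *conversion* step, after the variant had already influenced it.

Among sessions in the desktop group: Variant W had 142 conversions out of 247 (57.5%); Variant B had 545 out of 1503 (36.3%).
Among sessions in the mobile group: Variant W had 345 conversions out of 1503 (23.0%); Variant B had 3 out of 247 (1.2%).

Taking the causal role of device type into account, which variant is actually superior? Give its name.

Variant B

Device type is recorded after the variant and is itself shifted by it — it sits on the causal path from variant to outcome. Conditioning on a mediator would strip out part of the effect we want; the pooled comparison gives the total causal effect.
Pooled: Variant W 27.8% vs Variant B 31.3%; Variant B is higher overall.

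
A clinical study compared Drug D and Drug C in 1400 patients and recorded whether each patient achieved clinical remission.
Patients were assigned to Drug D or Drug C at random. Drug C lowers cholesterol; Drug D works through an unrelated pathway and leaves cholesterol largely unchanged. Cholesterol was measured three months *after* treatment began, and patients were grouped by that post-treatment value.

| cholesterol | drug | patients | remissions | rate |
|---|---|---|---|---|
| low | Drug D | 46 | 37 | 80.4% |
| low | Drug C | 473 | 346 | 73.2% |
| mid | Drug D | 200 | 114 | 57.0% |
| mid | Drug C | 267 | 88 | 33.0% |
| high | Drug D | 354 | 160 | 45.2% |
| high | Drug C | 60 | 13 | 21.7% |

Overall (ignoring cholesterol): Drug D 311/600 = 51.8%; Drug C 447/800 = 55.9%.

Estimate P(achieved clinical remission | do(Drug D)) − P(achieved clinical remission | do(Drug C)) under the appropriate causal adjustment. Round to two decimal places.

-0.04

The cholesterol-specific comparison favours Drug D throughout, but the pooled figures favour Drug C. The question is whether to condition on cholesterol.
The distribution of cholesterol is itself part of what the drug does — it is an intermediate outcome. Holding it fixed would remove that part of the effect; the total effect is the pooled difference.
The causal difference is the pooled difference: 0.518 − 0.559 = -0.040.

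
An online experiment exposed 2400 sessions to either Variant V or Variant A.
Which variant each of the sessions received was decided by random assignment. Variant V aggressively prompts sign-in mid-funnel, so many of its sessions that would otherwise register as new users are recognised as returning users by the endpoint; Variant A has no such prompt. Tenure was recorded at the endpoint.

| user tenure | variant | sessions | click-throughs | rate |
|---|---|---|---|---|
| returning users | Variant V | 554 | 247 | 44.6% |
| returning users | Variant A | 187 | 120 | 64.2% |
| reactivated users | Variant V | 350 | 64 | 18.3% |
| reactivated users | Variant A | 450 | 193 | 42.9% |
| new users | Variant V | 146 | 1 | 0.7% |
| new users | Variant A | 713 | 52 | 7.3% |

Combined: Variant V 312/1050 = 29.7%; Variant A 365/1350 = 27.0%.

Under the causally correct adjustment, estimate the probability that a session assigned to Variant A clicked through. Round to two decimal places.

0.27

The distribution of user tenure is itself part of what the variant does — it is an intermediate outcome. Holding it fixed would remove that part of the effect; the total effect is the pooled difference.
So P(outcome | do(Variant A)) is just the pooled rate for Variant A: 365/1350 = 0.270.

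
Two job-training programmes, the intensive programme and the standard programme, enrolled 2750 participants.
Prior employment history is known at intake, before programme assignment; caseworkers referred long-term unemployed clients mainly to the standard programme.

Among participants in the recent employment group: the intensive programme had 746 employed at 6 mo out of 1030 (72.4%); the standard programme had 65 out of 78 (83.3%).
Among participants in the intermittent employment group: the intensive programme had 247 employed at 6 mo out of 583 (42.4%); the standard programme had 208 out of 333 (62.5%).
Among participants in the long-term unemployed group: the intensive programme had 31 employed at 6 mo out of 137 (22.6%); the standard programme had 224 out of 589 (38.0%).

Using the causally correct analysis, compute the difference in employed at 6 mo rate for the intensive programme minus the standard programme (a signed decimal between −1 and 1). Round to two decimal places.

Within every prior employment history level the standard programme has the higher rate, yet pooled the intensive programme does — Simpson's reversal.
The imbalance in prior employment history arose from how participants were allocated, not from anything the programme did; and prior employment history independently affects the outcome. The pooled gap is confounded — condition on prior employment history.
Adjusting over the population distribution of prior employment history: 0.403·(0.724−0.833) + 0.333·(0.424−0.625) + 0.264·(0.226−0.380) = -0.152.

-0.15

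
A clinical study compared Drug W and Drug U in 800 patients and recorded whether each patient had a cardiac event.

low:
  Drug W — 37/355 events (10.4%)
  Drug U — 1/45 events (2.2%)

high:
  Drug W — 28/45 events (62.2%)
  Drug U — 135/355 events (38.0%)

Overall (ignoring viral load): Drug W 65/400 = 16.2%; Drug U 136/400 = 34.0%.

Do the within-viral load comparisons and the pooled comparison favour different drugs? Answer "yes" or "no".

yes

Within each viral load level (low 10.4% vs 2.2%; high 62.2% vs 38.0%), Drug U has the lower rate every time. Pooled: 16.2% vs 34.0% — Drug W has the lower rate overall. The two comparisons disagree.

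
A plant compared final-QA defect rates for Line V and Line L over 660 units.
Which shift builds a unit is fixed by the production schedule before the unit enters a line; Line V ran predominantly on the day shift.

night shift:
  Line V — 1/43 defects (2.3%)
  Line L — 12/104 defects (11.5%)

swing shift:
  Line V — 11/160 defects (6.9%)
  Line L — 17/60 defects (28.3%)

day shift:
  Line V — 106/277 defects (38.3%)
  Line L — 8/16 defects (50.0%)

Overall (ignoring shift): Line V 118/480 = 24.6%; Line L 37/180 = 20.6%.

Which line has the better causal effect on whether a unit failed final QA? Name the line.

Line V

Within every shift level Line V has the lower rate, yet pooled Line L does — Simpson's reversal.
Here shift is a common cause — it drives both which line a case falls under and the outcome. The crude comparison mixes populations; the stratum-specific rates are the causally relevant ones.
Within each level — night shift: 2.3% vs 11.5%; swing shift: 6.9% vs 28.3%; day shift: 38.3% vs 50.0% — Line V is lower every time.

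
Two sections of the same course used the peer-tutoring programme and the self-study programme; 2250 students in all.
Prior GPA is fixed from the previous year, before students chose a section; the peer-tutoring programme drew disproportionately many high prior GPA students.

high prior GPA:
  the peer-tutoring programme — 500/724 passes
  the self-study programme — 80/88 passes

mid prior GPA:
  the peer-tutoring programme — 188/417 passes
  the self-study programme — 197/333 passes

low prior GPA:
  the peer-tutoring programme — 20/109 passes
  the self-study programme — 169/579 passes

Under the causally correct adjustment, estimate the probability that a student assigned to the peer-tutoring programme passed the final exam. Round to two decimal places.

0.46

Since prior GPA band is a pre-existing factor (not a product of the teaching method) and it affects the outcome on its own, it is a confounder. The stratified rates, not the pooled rate, identify the causal effect.
Standardising the peer-tutoring programme to the population prior GPA band mix: 0.361·500/724 + 0.333·188/417 + 0.306·20/109 = 0.456.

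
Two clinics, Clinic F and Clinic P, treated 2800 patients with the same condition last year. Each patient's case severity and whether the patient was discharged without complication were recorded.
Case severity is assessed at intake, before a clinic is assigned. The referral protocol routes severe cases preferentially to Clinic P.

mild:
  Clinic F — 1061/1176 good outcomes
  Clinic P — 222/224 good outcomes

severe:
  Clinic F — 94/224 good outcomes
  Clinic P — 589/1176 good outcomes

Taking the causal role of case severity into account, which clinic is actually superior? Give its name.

The imbalance in case severity arose from how patients were allocated, not from anything the clinic did; and case severity independently affects the outcome. The pooled gap is confounded — condition on case severity.
Within each level — mild: 90.2% vs 99.1%; severe: 42.0% vs 50.1% — Clinic P is higher every time.

Clinic P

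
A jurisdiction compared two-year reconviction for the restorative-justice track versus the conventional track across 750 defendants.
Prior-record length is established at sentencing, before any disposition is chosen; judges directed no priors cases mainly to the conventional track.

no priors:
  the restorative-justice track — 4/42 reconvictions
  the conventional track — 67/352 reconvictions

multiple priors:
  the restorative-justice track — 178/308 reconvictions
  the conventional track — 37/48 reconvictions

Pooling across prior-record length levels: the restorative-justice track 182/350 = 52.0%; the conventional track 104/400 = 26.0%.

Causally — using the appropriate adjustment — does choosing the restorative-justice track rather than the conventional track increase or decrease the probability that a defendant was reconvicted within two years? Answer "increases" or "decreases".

decreases

Prior-record length is set before the disposition has any effect — it is not caused by the disposition — and it independently drives the outcome. That makes it a confounder, so the causal comparison is within prior-record length levels.
Within each level — no priors: 9.5% vs 19.0%; multiple priors: 57.8% vs 77.1% — the restorative-justice track is lower every time.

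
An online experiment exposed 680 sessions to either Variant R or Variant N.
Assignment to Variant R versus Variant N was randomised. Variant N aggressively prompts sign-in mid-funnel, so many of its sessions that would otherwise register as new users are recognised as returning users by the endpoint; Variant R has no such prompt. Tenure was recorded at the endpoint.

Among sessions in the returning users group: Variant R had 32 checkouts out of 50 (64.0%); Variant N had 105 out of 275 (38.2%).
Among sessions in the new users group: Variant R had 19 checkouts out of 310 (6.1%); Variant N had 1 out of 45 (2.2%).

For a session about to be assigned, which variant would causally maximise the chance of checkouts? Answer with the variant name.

The user tenure-specific comparison favours Variant R throughout, but the pooled figures favour Variant N. The question is whether to condition on user tenure.
The distribution of user tenure is itself part of what the variant does — it is an intermediate outcome. Holding it fixed would remove that part of the effect; the total effect is the pooled difference.
Pooled: Variant R 14.2% vs Variant N 33.1%; Variant N is higher overall.

Variant N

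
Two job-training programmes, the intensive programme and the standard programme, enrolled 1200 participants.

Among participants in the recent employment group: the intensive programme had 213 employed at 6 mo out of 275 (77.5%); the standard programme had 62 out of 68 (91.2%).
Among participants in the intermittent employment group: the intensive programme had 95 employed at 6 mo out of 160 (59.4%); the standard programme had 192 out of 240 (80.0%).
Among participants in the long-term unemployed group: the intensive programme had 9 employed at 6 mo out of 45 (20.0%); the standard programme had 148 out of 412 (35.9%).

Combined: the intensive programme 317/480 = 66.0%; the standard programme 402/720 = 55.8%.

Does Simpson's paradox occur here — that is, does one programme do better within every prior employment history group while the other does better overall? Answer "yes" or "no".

yes

Within each prior employment history level (recent employment 77.5% vs 91.2%; intermittent employment 59.4% vs 80.0%; long-term unemployed 20.0% vs 35.9%), the standard programme has the higher rate every time. Pooled: 66.0% vs 55.8% — the intensive programme has the higher rate overall. The two comparisons disagree.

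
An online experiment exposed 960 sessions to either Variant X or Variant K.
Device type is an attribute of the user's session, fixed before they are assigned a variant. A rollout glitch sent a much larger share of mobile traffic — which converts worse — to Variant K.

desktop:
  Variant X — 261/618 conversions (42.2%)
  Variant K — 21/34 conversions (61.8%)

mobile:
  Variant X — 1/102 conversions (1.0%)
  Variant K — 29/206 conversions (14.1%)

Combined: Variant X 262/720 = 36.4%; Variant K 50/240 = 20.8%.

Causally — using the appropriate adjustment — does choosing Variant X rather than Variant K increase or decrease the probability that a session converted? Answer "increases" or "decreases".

decreases

The stratified and pooled comparisons disagree (Variant K wins within each device type; Variant X wins overall), so the answer turns on the causal role of device type.
Since device type is a pre-existing factor (not a product of the variant) and it affects the outcome on its own, it is a confounder. The stratified rates, not the pooled rate, identify the causal effect.
Within each level — desktop: 42.2% vs 61.8%; mobile: 1.0% vs 14.1% — Variant K is higher every time.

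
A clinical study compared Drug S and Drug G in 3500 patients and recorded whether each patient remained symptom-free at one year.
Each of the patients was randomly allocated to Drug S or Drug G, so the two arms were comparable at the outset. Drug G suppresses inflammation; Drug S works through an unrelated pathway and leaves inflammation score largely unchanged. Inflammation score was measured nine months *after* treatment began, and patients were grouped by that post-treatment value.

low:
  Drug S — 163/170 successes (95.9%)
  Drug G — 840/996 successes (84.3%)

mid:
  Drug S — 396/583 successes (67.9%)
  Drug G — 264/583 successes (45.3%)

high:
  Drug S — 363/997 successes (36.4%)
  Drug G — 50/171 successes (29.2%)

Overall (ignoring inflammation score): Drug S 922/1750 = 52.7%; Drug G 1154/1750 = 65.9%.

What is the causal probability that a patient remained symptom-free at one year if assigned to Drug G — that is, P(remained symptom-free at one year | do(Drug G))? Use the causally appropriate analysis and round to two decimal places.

Within every inflammation score level Drug S has the higher rate, yet pooled Drug G does — Simpson's reversal.
Inflammation score here is a post-treatment variable shaped by the drug; conditioning on it would introduce bias rather than remove it. The overall comparison is the causal one.
So P(outcome | do(Drug G)) is just the pooled rate for Drug G: 1154/1750 = 0.659.

0.66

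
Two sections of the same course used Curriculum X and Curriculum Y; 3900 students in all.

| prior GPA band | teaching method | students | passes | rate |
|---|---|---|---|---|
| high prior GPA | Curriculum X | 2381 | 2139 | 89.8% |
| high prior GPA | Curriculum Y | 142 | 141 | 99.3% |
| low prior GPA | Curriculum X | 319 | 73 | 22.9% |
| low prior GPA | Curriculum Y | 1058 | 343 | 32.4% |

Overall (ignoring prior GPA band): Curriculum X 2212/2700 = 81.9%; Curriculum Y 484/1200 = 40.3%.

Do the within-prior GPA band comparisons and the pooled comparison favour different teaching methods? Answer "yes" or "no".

yes

Within each prior GPA band level (high prior GPA 89.8% vs 99.3%; low prior GPA 22.9% vs 32.4%), Curriculum Y has the higher rate every time. Pooled: 81.9% vs 40.3% — Curriculum X has the higher rate overall. The two comparisons disagree.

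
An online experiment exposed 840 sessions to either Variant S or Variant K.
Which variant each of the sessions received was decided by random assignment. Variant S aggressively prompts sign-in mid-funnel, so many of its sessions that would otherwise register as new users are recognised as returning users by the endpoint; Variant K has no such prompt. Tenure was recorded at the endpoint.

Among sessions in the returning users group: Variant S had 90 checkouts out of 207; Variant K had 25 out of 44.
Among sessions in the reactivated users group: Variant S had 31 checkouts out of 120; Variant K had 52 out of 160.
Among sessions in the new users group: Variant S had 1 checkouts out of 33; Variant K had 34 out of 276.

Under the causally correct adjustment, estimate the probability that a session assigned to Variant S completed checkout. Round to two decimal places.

0.34

Within every user tenure level Variant K has the higher rate, yet pooled Variant S does — Simpson's reversal.
User tenure is downstream of the variant. One should not condition on a consequence of treatment, so the overall rates are the right comparison.
So P(outcome | do(Variant S)) is just the pooled rate for Variant S: 122/360 = 0.339.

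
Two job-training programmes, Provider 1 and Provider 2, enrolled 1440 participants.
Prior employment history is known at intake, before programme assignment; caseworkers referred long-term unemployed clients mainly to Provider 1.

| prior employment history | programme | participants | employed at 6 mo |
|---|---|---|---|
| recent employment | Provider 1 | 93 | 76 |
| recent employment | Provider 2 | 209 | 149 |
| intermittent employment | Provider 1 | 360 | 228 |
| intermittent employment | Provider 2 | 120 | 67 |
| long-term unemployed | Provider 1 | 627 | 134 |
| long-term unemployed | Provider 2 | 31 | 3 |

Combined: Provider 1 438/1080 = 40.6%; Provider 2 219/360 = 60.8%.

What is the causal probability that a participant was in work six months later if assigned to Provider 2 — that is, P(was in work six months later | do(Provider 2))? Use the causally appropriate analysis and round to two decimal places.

Here prior employment history is a common cause — it drives both which programme a case falls under and the outcome. The crude comparison mixes populations; the stratum-specific rates are the causally relevant ones.
Standardising Provider 2 to the population prior employment history mix: 0.210·149/209 + 0.333·67/120 + 0.457·3/31 = 0.380.

0.38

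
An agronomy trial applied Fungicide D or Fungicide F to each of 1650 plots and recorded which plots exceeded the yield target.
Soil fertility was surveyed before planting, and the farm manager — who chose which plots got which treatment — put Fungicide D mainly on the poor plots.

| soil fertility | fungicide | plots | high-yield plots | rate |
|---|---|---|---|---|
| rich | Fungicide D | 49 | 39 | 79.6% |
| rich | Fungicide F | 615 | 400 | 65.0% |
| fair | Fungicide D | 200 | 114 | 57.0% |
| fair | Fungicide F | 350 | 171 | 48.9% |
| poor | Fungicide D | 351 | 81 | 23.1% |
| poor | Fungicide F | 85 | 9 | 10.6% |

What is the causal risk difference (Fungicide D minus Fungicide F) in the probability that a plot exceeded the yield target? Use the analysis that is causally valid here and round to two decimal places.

Within every soil fertility level Fungicide D has the higher rate, yet pooled Fungicide F does — Simpson's reversal.
The imbalance in soil fertility arose from how plots were allocated, not from anything the fungicide did; and soil fertility independently affects the outcome. The pooled gap is confounded — condition on soil fertility.
Adjusting over the population distribution of soil fertility: 0.402·(0.796−0.650) + 0.333·(0.570−0.489) + 0.264·(0.231−0.106) = +0.119.

+0.12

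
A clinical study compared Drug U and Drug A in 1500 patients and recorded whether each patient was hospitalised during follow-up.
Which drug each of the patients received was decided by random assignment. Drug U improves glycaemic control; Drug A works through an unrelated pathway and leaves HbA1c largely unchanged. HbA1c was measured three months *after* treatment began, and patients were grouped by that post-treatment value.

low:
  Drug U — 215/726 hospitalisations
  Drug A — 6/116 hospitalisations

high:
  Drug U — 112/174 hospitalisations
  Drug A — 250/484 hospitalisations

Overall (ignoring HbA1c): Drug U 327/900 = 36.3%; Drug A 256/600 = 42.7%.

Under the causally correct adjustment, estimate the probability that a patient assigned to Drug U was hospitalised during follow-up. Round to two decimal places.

0.36

The HbA1c-specific comparison favours Drug A throughout, but the pooled figures favour Drug U. The question is whether to condition on HbA1c.
HbA1c is recorded after the drug and is itself shifted by it — it sits on the causal path from drug to outcome. Conditioning on a mediator would strip out part of the effect we want; the pooled comparison gives the total causal effect.
So P(outcome | do(Drug U)) is just the pooled rate for Drug U: 327/900 = 0.363.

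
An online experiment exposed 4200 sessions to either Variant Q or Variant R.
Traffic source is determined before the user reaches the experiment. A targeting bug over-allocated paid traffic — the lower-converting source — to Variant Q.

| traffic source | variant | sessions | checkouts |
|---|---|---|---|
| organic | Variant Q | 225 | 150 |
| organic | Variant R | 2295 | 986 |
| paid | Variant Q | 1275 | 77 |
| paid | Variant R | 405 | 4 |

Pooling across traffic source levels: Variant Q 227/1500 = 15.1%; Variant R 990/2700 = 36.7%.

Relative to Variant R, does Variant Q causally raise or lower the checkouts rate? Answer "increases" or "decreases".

Variant Q is higher inside every traffic source stratum but Variant R is higher in aggregate. Whether to stratify depends on how traffic source relates to the variant.
The imbalance in traffic source arose from how sessions were allocated, not from anything the variant did; and traffic source independently affects the outcome. The pooled gap is confounded — condition on traffic source.
Within each level — organic: 66.7% vs 43.0%; paid: 6.0% vs 1.0% — Variant Q is higher every time.

increases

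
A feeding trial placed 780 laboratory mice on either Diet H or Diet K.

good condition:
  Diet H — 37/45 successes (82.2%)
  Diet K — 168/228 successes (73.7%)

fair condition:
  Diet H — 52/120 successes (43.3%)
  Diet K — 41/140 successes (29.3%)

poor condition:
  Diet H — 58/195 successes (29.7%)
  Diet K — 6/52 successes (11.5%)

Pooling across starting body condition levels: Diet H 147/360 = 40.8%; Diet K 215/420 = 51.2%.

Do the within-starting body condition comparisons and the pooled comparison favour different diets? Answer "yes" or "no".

Within each starting body condition level (good condition 82.2% vs 73.7%; fair condition 43.3% vs 29.3%; poor condition 29.7% vs 11.5%), Diet H has the higher rate every time. Pooled: 40.8% vs 51.2% — Diet K has the higher rate overall. The two comparisons disagree.

yes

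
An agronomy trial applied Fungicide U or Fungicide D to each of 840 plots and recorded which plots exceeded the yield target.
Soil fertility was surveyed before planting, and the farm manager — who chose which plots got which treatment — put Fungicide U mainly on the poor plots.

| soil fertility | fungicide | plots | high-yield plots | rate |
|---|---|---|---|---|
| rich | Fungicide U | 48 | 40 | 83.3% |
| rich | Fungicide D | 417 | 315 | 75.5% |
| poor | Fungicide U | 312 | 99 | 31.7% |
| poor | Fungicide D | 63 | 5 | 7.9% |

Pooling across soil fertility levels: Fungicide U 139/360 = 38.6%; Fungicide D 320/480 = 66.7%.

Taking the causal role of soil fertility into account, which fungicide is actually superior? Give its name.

Fungicide U

Soil fertility satisfies the back-door criterion: it is not a descendant of the fungicide, and it blocks the spurious path from fungicide to outcome. Adjusting for it (i.e., using the within-soil fertility rates) gives the causal effect.
Within each level — rich: 83.3% vs 75.5%; poor: 31.7% vs 7.9% — Fungicide U is higher every time.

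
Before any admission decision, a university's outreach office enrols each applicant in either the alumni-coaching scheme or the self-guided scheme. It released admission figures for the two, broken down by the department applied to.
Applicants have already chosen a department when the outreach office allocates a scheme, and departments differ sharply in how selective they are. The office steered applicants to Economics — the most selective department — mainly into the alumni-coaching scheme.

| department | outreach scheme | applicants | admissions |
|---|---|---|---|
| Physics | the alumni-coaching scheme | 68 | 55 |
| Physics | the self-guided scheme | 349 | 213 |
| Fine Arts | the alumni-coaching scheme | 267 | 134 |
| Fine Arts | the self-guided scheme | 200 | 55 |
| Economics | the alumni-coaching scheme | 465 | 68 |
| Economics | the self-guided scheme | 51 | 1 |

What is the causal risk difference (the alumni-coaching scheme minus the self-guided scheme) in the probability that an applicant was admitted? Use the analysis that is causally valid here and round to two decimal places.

+0.18

The department-specific comparison favours the alumni-coaching scheme throughout, but the pooled figures favour the self-guided scheme. The question is whether to condition on department.
Department is set before the outreach scheme has any effect — it is not caused by the outreach scheme — and it independently drives the outcome. That makes it a confounder, so the causal comparison is within department levels.
Adjusting over the population distribution of department: 0.298·(0.809−0.610) + 0.334·(0.502−0.275) + 0.369·(0.146−0.020) = +0.181.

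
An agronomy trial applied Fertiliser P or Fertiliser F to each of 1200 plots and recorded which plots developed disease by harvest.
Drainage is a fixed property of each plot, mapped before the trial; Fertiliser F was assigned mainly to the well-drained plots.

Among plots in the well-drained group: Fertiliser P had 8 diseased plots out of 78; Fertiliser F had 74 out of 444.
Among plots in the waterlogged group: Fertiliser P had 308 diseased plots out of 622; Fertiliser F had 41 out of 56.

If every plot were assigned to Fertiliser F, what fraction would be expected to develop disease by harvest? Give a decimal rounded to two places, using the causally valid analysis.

0.49

Fertiliser P is lower inside every field drainage stratum but Fertiliser F is lower in aggregate. Whether to stratify depends on how field drainage relates to the fertiliser.
Field drainage differs across fertilisers for reasons unrelated to any effect of the fertiliser itself, and it separately predicts the outcome — a classic confounder. We must compare within field drainage levels.
Standardising Fertiliser F to the population field drainage mix: 0.435·74/444 + 0.565·41/56 = 0.486.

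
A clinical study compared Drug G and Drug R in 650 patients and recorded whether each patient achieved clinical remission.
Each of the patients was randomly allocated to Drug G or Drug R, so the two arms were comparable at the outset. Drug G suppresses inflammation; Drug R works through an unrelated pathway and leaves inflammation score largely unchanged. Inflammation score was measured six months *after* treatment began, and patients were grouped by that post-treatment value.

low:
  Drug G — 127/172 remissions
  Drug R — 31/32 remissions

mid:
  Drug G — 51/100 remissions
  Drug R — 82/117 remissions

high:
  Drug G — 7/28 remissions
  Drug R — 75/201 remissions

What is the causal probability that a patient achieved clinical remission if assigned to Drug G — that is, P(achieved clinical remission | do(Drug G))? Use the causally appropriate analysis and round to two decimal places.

0.62

Inflammation score is recorded after the drug and is itself shifted by it — it sits on the causal path from drug to outcome. Conditioning on a mediator would strip out part of the effect we want; the pooled comparison gives the total causal effect.
So P(outcome | do(Drug G)) is just the pooled rate for Drug G: 185/300 = 0.617.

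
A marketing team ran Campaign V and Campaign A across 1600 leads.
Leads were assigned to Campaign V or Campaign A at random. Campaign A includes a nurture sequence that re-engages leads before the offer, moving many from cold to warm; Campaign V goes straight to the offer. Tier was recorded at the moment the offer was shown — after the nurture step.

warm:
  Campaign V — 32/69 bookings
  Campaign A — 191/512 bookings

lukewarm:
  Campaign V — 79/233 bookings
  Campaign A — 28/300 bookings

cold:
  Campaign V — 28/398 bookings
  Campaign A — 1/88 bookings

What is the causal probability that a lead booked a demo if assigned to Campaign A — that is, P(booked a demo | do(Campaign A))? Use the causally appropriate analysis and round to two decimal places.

0.24

Within every engagement tier level Campaign V has the higher rate, yet pooled Campaign A does — Simpson's reversal.
Engagement tier here is a post-treatment variable shaped by the campaign; conditioning on it would introduce bias rather than remove it. The overall comparison is the causal one.
So P(outcome | do(Campaign A)) is just the pooled rate for Campaign A: 220/900 = 0.244.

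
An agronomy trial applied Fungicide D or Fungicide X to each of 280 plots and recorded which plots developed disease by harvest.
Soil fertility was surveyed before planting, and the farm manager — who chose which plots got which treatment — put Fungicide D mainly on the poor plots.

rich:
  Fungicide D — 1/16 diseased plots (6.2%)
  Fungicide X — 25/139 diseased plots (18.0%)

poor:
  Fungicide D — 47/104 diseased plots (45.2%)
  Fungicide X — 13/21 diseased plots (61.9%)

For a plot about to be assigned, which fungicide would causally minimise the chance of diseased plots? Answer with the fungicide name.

Fungicide D

The imbalance in soil fertility arose from how plots were allocated, not from anything the fungicide did; and soil fertility independently affects the outcome. The pooled gap is confounded — condition on soil fertility.
Within each level — rich: 6.2% vs 18.0%; poor: 45.2% vs 61.9% — Fungicide D is lower every time.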